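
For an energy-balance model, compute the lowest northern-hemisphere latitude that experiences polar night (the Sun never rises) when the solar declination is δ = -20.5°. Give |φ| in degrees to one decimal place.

|φ| = 69.5°

Polar night requires cos H₀ = −tan φ tan δ ≥ 1, i.e. tan φ tan δ ≤ −1.
The boundary is |tan φ| · |tan δ| = 1, so |φ| = 90° − |δ| = 90° − 20.5° = 69.5° in the northern hemisphere.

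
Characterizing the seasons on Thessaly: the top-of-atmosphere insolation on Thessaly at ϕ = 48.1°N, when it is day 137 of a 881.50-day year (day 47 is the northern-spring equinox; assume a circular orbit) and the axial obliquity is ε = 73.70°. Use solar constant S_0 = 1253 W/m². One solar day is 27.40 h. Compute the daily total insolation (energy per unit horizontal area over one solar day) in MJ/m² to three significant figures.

Solar longitude: L_s = 360° × (137 − 47)/881.50 = 36.756°.
sin δ = sin 73.70° × sin 36.756° = 0.57435, so δ = +35.054°.
cos h₀ = −tan(+48.1°) tan(+35.054°) = -0.7820, h₀ = 2.4686 rad.
Bracket: h₀ sin ϕ sin δ + cos ϕ cos δ sin h₀ = 2.4686×0.74431×0.57435 + 0.66783×0.81861×0.62333 = 1.055313 + 0.340770 = 1.396083.
Q̄ = (S_0/π) × [bracket] = (1253/π) × 1.396083 = 556.82 W/m².
Daily total = Q̄ × 27.40 h × 3600 s/h = 556.82 × 27.40 × 3600 / 10⁶ = 54.92 MJ/m².

54.9 MJ/m²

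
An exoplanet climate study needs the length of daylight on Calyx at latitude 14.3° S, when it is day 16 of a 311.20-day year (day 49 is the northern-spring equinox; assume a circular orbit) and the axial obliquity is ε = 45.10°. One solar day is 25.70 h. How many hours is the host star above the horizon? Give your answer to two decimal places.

Solar longitude: λ_s = 360° × (16 − 49)/311.20 = -38.175°, i.e. -38.175° + 360° = 321.825°.
sin δ = sin 45.10° × sin 321.825° = -0.43780, so δ = -25.964°.
cos H₀ = −tan φ · tan δ = −tan(-14.3°) × tan(-25.964°) = -0.1241, so H₀ = 1.6952 rad = 97.13°.
Daylight = 2H₀/(2π) × 25.70 h = (1.6952/π) × 25.70 = 13.87 h.

13.87 h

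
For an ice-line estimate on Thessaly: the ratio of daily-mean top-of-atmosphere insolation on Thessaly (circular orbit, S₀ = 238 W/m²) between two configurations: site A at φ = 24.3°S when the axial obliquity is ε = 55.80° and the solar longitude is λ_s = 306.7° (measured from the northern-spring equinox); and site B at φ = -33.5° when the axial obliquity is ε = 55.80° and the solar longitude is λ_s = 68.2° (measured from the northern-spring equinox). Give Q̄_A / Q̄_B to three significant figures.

— Configuration A (φ=-24.3°):
Solar declination: sin δ = sin ε · sin λ_s = sin 55.80° × sin 306.7° = -0.66313, so δ = -41.539°.
cos H₀ = −tan(-24.3°) tan(-41.539°) = -0.4000, H₀ = 1.9823 rad.
Bracket: H₀ sin φ sin δ + cos φ cos δ sin H₀ = 1.9823×-0.41151×-0.66313 + 0.91140×0.74850×0.91651 = 0.540939 + 0.625227 = 1.166166.
Q̄ = (S₀/π) × [bracket] = (238/π) × 1.166166 = 88.346 W/m².
— Configuration B (φ=-33.5°):
Solar declination: sin δ = sin ε · sin λ_s = sin 55.80° × sin 68.2° = 0.76793, so δ = +50.169°.
cos H₀ = −tan(-33.5°) tan(+50.169°) = 0.7935, H₀ = 0.6542 rad.
Bracket: H₀ sin φ sin δ + cos φ cos δ sin H₀ = 0.6542×-0.55194×0.76793 + 0.83389×0.64053×0.60852 = -0.277284 + 0.325030 = 0.047746.
Q̄ = (S₀/π) × [bracket] = (238/π) × 0.047746 = 3.6171 W/m².
Ratio Q̄_A / Q̄_B = 88.346 / 3.6171 = 24.42.

Q̄_A / Q̄_B ≈ 24.4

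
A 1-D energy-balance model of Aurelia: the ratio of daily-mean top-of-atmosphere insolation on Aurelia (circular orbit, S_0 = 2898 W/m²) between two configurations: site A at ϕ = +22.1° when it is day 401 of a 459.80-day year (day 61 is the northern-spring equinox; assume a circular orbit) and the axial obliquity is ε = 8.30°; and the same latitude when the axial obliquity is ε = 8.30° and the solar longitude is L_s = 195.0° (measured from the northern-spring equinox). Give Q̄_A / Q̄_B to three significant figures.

Q̄_A / Q̄_B ≈ 0.922

— Configuration A (ϕ=+22.1°):
Solar longitude: L_s = 360° × (401 − 61)/459.80 = 266.203°.
sin δ = sin 8.30° × sin 266.203° = -0.14404, so δ = -8.282°.
cos h₀ = −tan(+22.1°) tan(-8.282°) = 0.0591, h₀ = 1.5117 rad.
Bracket: h₀ sin ϕ sin δ + cos ϕ cos δ sin h₀ = 1.5117×0.37622×-0.14404 + 0.92653×0.98957×0.99825 = -0.081920 + 0.915262 = 0.833342.
Q̄ = (S_0/π) × [bracket] = (2898/π) × 0.833342 = 768.73 W/m².
— Configuration B (ϕ=+22.1°):
Solar declination: sin δ = sin ε · sin L_s = sin 8.30° × sin 195.0° = -0.03736, so δ = -2.141°.
cos h₀ = −tan(+22.1°) tan(-2.141°) = 0.0152, h₀ = 1.5556 rad.
Bracket: h₀ sin ϕ sin δ + cos ϕ cos δ sin h₀ = 1.5556×0.37622×-0.03736 + 0.92653×0.99930×0.99988 = -0.021865 + 0.925770 = 0.903905.
Q̄ = (S_0/π) × [bracket] = (2898/π) × 0.903905 = 833.82 W/m².
Ratio Q̄_A / Q̄_B = 768.73 / 833.82 = 0.9219.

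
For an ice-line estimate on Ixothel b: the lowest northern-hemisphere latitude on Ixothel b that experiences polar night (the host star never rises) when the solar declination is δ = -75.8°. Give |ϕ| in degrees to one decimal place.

Polar night requires cos h₀ = −tan ϕ tan δ ≥ 1, i.e. tan ϕ tan δ ≤ −1.
The boundary is |tan ϕ| · |tan δ| = 1, so |ϕ| = 90° − |δ| = 90° − 75.8° = 14.2° in the northern hemisphere.

|ϕ| = 14.2°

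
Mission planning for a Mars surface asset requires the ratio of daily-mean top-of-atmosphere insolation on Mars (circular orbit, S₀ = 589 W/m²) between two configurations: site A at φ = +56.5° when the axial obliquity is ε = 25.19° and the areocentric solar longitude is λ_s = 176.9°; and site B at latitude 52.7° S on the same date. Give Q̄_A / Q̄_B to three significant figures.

— Configuration A (φ=+56.5°):
sin δ = sin 25.19° × sin 176.9° = 0.02302, so δ = +1.319°.
cos H₀ = −tan(+56.5°) tan(+1.319°) = -0.0348, H₀ = 1.6056 rad.
Bracket: H₀ sin φ sin δ + cos φ cos δ sin H₀ = 1.6056×0.83389×0.02302 + 0.55194×0.99974×0.99939 = 0.030821 + 0.551460 = 0.582281.
Q̄ = (S₀/π) × [bracket] = (589/π) × 0.582281 = 109.17 W/m².
— Configuration B (φ=-52.7°):
cos H₀ = −tan(-52.7°) tan(+1.319°) = 0.0302, H₀ = 1.5406 rad.
Bracket: H₀ sin φ sin δ + cos φ cos δ sin H₀ = 1.5406×-0.79547×0.02302 + 0.60599×0.99974×0.99954 = -0.028211 + 0.605554 = 0.577343.
Q̄ = (S₀/π) × [bracket] = (589/π) × 0.577343 = 108.24 W/m².
Ratio Q̄_A / Q̄_B = 109.17 / 108.24 = 1.009.

Q̄_A / Q̄_B ≈ 1.01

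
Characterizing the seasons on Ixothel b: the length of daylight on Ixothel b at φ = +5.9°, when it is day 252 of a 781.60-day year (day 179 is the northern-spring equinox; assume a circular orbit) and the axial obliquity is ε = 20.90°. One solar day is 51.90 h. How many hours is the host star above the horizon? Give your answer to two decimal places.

26.29 h

Solar longitude: λ_s = 360° × (252 − 179)/781.60 = 33.623°.
sin δ = sin 20.90° × sin 33.623° = 0.19754, so δ = +11.393°.
cos H₀ = −tan φ · tan δ = −tan(+5.9°) × tan(+11.393°) = -0.0208, so H₀ = 1.5916 rad = 91.19°.
Daylight = 2H₀/(2π) × 51.90 h = (1.5916/π) × 51.90 = 26.29 h.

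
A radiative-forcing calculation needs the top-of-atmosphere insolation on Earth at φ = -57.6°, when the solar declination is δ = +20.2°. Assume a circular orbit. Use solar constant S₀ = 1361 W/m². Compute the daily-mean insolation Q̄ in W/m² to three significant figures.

cos H₀ = −tan(-57.6°) tan(+20.200°) = 0.5798, H₀ = 0.9524 rad.
Bracket: H₀ sin φ sin δ + cos φ cos δ sin H₀ = 0.9524×-0.84433×0.34530 + 0.53583×0.93849×0.81479 = -0.277670 + 0.409734 = 0.132064.
Q̄ = (S₀/π) × [bracket] = (1361/π) × 0.132064 = 57.21 W/m².

Q̄ ≈ 57.2 W/m²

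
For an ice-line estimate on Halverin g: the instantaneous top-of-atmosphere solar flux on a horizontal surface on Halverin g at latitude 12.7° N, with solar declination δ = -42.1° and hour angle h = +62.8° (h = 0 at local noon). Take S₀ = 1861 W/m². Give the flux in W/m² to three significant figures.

341 W/m²

cos θ_z = sin φ sin δ + cos φ cos δ cos h = -0.147391 + 0.330858 = 0.183467.
Flux = S₀ · cos θ_z = 1861 × 0.183467 = 341.4 W/m².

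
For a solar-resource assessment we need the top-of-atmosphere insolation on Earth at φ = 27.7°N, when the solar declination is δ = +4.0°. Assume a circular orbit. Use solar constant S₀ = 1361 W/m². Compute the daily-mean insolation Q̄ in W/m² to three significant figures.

cos H₀ = −tan(+27.7°) tan(+4.000°) = -0.0367, H₀ = 1.6075 rad.
Bracket: H₀ sin φ sin δ + cos φ cos δ sin H₀ = 1.6075×0.46484×0.06976 + 0.88539×0.99756×0.99933 = 0.052127 + 0.882638 = 0.934765.
Q̄ = (S₀/π) × [bracket] = (1361/π) × 0.934765 = 405.0 W/m².

Q̄ ≈ 405 W/m²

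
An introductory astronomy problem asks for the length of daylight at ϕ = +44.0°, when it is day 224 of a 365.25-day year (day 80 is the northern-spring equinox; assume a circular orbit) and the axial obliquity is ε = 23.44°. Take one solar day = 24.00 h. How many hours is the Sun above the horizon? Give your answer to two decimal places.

Solar longitude: L_s = 360° × (224 − 80)/365.25 = 141.930°.
sin δ = sin 23.44° × sin 141.930° = 0.24528, so δ = +14.199°.
cos h₀ = −tan ϕ · tan δ = −tan(+44.0°) × tan(+14.199°) = -0.2443, so h₀ = 1.8176 rad = 104.14°.
Daylight = 2h₀/(2π) × 24.00 h = (1.8176/π) × 24.00 = 13.89 h.

13.89 h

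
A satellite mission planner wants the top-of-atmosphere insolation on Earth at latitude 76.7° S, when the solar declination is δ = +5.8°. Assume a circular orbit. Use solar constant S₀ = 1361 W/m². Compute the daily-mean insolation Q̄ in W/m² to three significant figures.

Q̄ ≈ 41.5 W/m²

cos H₀ = −tan(-76.7°) tan(+5.800°) = 0.4297, H₀ = 1.1266 rad.
Bracket: H₀ sin φ sin δ + cos φ cos δ sin H₀ = 1.1266×-0.97318×0.10106 + 0.23005×0.99488×0.90297 = -0.110801 + 0.206665 = 0.095864.
Q̄ = (S₀/π) × [bracket] = (1361/π) × 0.095864 = 41.53 W/m².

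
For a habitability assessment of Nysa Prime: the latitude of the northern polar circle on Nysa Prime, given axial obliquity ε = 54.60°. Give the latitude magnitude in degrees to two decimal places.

35.40°

The polar circle is the lowest latitude that experiences at least one full rotation of continuous daylight at the northern-summer solstice; it lies at |φ| = 90° − ε = 90° − 54.60° = 35.40°.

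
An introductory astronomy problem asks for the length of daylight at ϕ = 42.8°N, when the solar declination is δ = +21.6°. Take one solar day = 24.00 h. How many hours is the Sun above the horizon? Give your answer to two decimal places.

14.87 h

cos h₀ = −tan ϕ · tan δ = −tan(+42.8°) × tan(+21.600°) = -0.3666, so h₀ = 1.9462 rad = 111.51°.
Daylight = 2h₀/(2π) × 24.00 h = (1.9462/π) × 24.00 = 14.87 h.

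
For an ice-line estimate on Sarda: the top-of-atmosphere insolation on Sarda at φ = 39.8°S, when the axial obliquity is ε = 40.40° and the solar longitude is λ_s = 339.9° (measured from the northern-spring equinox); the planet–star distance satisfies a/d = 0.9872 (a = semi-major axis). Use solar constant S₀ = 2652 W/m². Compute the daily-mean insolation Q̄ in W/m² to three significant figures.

Q̄ ≈ 812 W/m²

Solar declination: sin δ = sin ε · sin λ_s = sin 40.40° × sin 339.9° = -0.22273, so δ = -12.870°.
cos H₀ = −tan(-39.8°) tan(-12.870°) = -0.1904, H₀ = 1.7623 rad.
Bracket: H₀ sin φ sin δ + cos φ cos δ sin H₀ = 1.7623×-0.64011×-0.22273 + 0.76828×0.97488×0.98172 = 0.251254 + 0.735289 = 0.986543.
Inverse-square distance factor (a/d)² = 0.9872² = 0.974564.
Q̄ = (S₀/π) × 0.974564 × [bracket] = (2652/π) × 0.974564 × 0.986543 = 811.6 W/m².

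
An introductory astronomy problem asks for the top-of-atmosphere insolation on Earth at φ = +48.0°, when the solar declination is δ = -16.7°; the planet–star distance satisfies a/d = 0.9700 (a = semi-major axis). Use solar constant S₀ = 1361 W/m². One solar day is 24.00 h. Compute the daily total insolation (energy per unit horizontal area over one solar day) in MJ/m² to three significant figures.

cos H₀ = −tan(+48.0°) tan(-16.700°) = 0.3332, H₀ = 1.2311 rad.
Bracket: H₀ sin φ sin δ + cos φ cos δ sin H₀ = 1.2311×0.74314×-0.28736 + 0.66913×0.95782×0.94286 = -0.262900 + 0.604285 = 0.341385.
Inverse-square distance factor (a/d)² = 0.9700² = 0.940900.
Q̄ = (S₀/π) × 0.940900 × [bracket] = (1361/π) × 0.940900 × 0.341385 = 139.15 W/m².
Daily total = Q̄ × 24.00 h × 3600 s/h = 139.15 × 24.00 × 3600 / 10⁶ = 12.02 MJ/m².

12.0 MJ/m²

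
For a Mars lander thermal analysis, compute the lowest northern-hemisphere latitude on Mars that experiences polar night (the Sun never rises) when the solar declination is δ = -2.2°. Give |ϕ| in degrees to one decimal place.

|ϕ| = 87.8°

Polar night requires cos h₀ = −tan ϕ tan δ ≥ 1, i.e. tan ϕ tan δ ≤ −1.
The boundary is |tan ϕ| · |tan δ| = 1, so |ϕ| = 90° − |δ| = 90° − 2.2° = 87.8° in the northern hemisphere.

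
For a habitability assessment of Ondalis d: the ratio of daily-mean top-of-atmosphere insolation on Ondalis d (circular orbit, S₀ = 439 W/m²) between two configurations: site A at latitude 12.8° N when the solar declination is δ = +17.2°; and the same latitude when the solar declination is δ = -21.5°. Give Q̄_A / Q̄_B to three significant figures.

Q̄_A / Q̄_B ≈ 1.32

— Configuration A (φ=+12.8°):
cos H₀ = −tan(+12.8°) tan(+17.200°) = -0.0703, H₀ = 1.6412 rad.
Bracket: H₀ sin φ sin δ + cos φ cos δ sin H₀ = 1.6412×0.22155×0.29571 + 0.97515×0.95528×0.99752 = 0.107522 + 0.929231 = 1.036753.
Q̄ = (S₀/π) × [bracket] = (439/π) × 1.036753 = 144.87 W/m².
— Configuration B (φ=+12.8°):
cos H₀ = −tan(+12.8°) tan(-21.500°) = 0.0895, H₀ = 1.4812 rad.
Bracket: H₀ sin φ sin δ + cos φ cos δ sin H₀ = 1.4812×0.22155×-0.36650 + 0.97515×0.93042×0.99599 = -0.120271 + 0.903661 = 0.783390.
Q̄ = (S₀/π) × [bracket] = (439/π) × 0.783390 = 109.47 W/m².
Ratio Q̄_A / Q̄_B = 144.87 / 109.47 = 1.323.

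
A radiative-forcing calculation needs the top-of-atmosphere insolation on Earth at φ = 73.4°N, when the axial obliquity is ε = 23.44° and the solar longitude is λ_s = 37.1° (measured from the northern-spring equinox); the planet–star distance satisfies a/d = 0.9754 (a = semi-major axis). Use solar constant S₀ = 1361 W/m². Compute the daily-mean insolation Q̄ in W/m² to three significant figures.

Solar declination: sin δ = sin ε · sin λ_s = sin 23.44° × sin 37.1° = 0.23995, so δ = +13.884°.
cos H₀ = −tan(+73.4°) tan(+13.884°) = -0.8291, H₀ = 2.5483 rad.
Bracket: H₀ sin φ sin δ + cos φ cos δ sin H₀ = 2.5483×0.95832×0.23995 + 0.28569×0.97079×0.55908 = 0.585979 + 0.155058 = 0.741037.
Inverse-square distance factor (a/d)² = 0.9754² = 0.951405.
Q̄ = (S₀/π) × 0.951405 × [bracket] = (1361/π) × 0.951405 × 0.741037 = 305.4 W/m².

Q̄ ≈ 305 W/m²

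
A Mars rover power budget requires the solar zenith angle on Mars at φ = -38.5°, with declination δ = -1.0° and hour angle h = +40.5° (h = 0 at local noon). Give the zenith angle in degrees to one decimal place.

cos θ_z = sin φ sin δ + cos φ cos δ cos h = 0.010864 + 0.595009 = 0.605873.
θ_z = arccos(0.605873) = 52.7°.

θ_z = 52.7°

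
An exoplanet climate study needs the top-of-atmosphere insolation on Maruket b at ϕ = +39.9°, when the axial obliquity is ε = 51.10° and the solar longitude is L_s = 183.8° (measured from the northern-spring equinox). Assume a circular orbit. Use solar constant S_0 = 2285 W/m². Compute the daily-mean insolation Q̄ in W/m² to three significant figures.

Solar declination: sin δ = sin ε · sin L_s = sin 51.10° × sin 183.8° = -0.05158, so δ = -2.956°.
cos h₀ = −tan(+39.9°) tan(-2.956°) = 0.0432, h₀ = 1.5276 rad.
Bracket: h₀ sin ϕ sin δ + cos ϕ cos δ sin h₀ = 1.5276×0.64145×-0.05158 + 0.76717×0.99867×0.99907 = -0.050542 + 0.765437 = 0.714895.
Q̄ = (S_0/π) × [bracket] = (2285/π) × 0.714895 = 520.0 W/m².

Q̄ ≈ 520 W/m²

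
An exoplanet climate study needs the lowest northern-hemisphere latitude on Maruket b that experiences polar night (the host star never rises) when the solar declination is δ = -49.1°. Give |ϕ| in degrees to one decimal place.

|ϕ| = 40.9°

Polar night requires cos h₀ = −tan ϕ tan δ ≥ 1, i.e. tan ϕ tan δ ≤ −1.
The boundary is |tan ϕ| · |tan δ| = 1, so |ϕ| = 90° − |δ| = 90° − 49.1° = 40.9° in the northern hemisphere.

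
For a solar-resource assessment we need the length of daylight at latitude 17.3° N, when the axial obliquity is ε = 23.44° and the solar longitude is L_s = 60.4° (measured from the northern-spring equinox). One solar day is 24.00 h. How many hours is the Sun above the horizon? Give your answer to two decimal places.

Solar declination: sin δ = sin ε · sin L_s = sin 23.44° × sin 60.4° = 0.34588, so δ = +20.235°.
cos h₀ = −tan ϕ · tan δ = −tan(+17.3°) × tan(+20.235°) = -0.1148, so h₀ = 1.6859 rad = 96.59°.
Daylight = 2h₀/(2π) × 24.00 h = (1.6859/π) × 24.00 = 12.88 h.

12.88 h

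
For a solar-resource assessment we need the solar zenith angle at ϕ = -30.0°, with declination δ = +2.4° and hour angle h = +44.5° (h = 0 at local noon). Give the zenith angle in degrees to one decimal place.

θ_z = 53.4°

cos θ_z = sin ϕ sin δ + cos ϕ cos δ cos h = -0.020938 + 0.617151 = 0.596213.
θ_z = arccos(0.596213) = 53.4°.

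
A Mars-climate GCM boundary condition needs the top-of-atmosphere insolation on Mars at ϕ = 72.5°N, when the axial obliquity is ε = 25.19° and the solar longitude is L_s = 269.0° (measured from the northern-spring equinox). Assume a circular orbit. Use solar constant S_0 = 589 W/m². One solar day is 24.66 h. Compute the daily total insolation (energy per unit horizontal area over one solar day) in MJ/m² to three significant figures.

Solar declination: sin δ = sin ε · sin L_s = sin 25.19° × sin 269.0° = -0.42556, so δ = -25.186°.
cos h₀ = −tan(+72.5°) tan(-25.186°) = 1.4915 ≥ 1 ⇒ polar night, h₀ = 0 and Q̄ = 0.
Daily total = Q̄ × 24.66 h × 3600 s/h = 0.00 MJ/m².

0.00 MJ/m²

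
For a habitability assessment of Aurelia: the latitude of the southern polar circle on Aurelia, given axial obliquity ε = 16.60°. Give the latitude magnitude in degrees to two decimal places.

The polar circle is the lowest latitude that experiences at least one full rotation of continuous darkness at the northern-summer solstice; it lies at |φ| = 90° − ε = 90° − 16.60° = 73.40°.

73.40°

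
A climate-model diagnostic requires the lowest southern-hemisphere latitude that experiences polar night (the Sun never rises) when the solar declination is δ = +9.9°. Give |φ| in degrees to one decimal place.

Polar night requires cos H₀ = −tan φ tan δ ≥ 1, i.e. tan φ tan δ ≤ −1.
The boundary is |tan φ| · |tan δ| = 1, so |φ| = 90° − |δ| = 90° − 9.9° = 80.1° in the southern hemisphere.

|φ| = 80.1°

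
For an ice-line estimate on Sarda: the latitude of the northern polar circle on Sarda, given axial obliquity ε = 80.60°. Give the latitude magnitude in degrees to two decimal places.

The polar circle is the lowest latitude that experiences at least one full rotation of continuous daylight at the northern-summer solstice; it lies at |ϕ| = 90° − ε = 90° − 80.60° = 9.40°.

9.40°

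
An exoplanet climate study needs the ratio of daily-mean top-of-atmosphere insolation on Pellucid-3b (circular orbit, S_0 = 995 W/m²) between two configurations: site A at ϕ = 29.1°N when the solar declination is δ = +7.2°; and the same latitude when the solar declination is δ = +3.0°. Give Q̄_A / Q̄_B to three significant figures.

Q̄_A / Q̄_B ≈ 1.06

— Configuration A (ϕ=+29.1°):
cos h₀ = −tan(+29.1°) tan(+7.200°) = -0.0703, h₀ = 1.6412 rad.
Bracket: h₀ sin ϕ sin δ + cos ϕ cos δ sin h₀ = 1.6412×0.48634×0.12533 + 0.87377×0.99211×0.99752 = 0.100036 + 0.864726 = 0.964762.
Q̄ = (S_0/π) × [bracket] = (995/π) × 0.964762 = 305.56 W/m².
— Configuration B (ϕ=+29.1°):
cos h₀ = −tan(+29.1°) tan(+3.000°) = -0.0292, h₀ = 1.6000 rad.
Bracket: h₀ sin ϕ sin δ + cos ϕ cos δ sin h₀ = 1.6000×0.48634×0.05234 + 0.87377×0.99863×0.99957 = 0.040728 + 0.872198 = 0.912926.
Q̄ = (S_0/π) × [bracket] = (995/π) × 0.912926 = 289.14 W/m².
Ratio Q̄_A / Q̄_B = 305.56 / 289.14 = 1.057.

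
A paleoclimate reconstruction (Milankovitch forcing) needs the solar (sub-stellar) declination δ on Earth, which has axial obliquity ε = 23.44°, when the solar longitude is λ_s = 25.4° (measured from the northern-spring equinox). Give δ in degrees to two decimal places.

δ = +9.82°

sin δ = sin ε · sin λ_s = sin 23.44° × sin 25.4° = 0.170625.
δ = arcsin(0.170625) = +9.82°.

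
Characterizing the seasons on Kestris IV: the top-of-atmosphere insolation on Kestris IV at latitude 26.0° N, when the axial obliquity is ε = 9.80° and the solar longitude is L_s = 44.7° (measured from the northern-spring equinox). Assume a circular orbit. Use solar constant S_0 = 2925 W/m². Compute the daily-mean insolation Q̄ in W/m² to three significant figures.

Q̄ ≈ 909 W/m²

Solar declination: sin δ = sin ε · sin L_s = sin 9.80° × sin 44.7° = 0.11972, so δ = +6.876°.
cos h₀ = −tan(+26.0°) tan(+6.876°) = -0.0588, h₀ = 1.6296 rad.
Bracket: h₀ sin ϕ sin δ + cos ϕ cos δ sin h₀ = 1.6296×0.43837×0.11972 + 0.89879×0.99281×0.99827 = 0.085524 + 0.890784 = 0.976308.
Q̄ = (S_0/π) × [bracket] = (2925/π) × 0.976308 = 909.0 W/m².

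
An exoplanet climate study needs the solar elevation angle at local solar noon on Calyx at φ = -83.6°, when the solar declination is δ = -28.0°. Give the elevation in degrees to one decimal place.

At local noon the hour angle is zero, so the zenith angle equals |φ − δ| = |-83.6° − (-28.000°)| = 55.600°.
Elevation = 90° − 55.600° = 34.4°.

34.4°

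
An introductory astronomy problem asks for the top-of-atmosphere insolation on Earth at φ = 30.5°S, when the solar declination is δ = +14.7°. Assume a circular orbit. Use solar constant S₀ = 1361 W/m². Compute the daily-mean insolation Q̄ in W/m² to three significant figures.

cos H₀ = −tan(-30.5°) tan(+14.700°) = 0.1545, H₀ = 1.4156 rad.
Bracket: H₀ sin φ sin δ + cos φ cos δ sin H₀ = 1.4156×-0.50754×0.25376 + 0.86163×0.96727×0.98799 = -0.182320 + 0.823419 = 0.641099.
Q̄ = (S₀/π) × [bracket] = (1361/π) × 0.641099 = 277.7 W/m².

Q̄ ≈ 278 W/m²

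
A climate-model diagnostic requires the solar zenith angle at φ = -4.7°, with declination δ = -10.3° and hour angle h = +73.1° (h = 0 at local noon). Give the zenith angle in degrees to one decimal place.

cos θ_z = sin φ sin δ + cos φ cos δ cos h = 0.014651 + 0.285056 = 0.299707.
θ_z = arccos(0.299707) = 72.6°.

θ_z = 72.6°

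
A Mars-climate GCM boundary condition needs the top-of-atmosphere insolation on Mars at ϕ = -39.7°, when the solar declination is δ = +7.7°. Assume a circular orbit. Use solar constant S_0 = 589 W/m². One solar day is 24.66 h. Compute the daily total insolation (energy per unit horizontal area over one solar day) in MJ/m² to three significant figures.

cos h₀ = −tan(-39.7°) tan(+7.700°) = 0.1122, h₀ = 1.4583 rad.
Bracket: h₀ sin ϕ sin δ + cos ϕ cos δ sin h₀ = 1.4583×-0.63877×0.13399 + 0.76940×0.99098×0.99368 = -0.124814 + 0.757641 = 0.632827.
Q̄ = (S_0/π) × [bracket] = (589/π) × 0.632827 = 118.65 W/m².
Daily total = Q̄ × 24.66 h × 3600 s/h = 118.65 × 24.66 × 3600 / 10⁶ = 10.53 MJ/m².

10.5 MJ/m²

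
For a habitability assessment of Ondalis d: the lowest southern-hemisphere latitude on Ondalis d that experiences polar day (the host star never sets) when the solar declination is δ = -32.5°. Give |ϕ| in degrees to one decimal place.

|ϕ| = 57.5°

Polar day requires cos h₀ = −tan ϕ tan δ ≤ −1, i.e. tan ϕ tan δ ≥ 1.
The boundary is |tan ϕ| · |tan δ| = 1, so |ϕ| = 90° − |δ| = 90° − 32.5° = 57.5° in the southern hemisphere.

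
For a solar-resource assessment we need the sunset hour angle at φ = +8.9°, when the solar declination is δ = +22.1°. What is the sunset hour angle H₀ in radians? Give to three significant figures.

cos H₀ = −tan φ · tan δ = −tan(+8.9°) × tan(+22.100°) = -0.0636, so H₀ = 1.6344 rad = 93.65°.

H₀ = 1.63 rad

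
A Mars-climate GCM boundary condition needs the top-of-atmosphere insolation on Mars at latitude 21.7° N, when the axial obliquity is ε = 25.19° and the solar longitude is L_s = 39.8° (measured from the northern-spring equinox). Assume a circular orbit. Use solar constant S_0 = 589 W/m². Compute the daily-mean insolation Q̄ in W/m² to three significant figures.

Q̄ ≈ 198 W/m²

Solar declination: sin δ = sin ε · sin L_s = sin 25.19° × sin 39.8° = 0.27244, so δ = +15.810°.
cos h₀ = −tan(+21.7°) tan(+15.810°) = -0.1127, h₀ = 1.6837 rad.
Bracket: h₀ sin ϕ sin δ + cos ϕ cos δ sin h₀ = 1.6837×0.36975×0.27244 + 0.92913×0.96217×0.99363 = 0.169607 + 0.888286 = 1.057893.
Q̄ = (S_0/π) × [bracket] = (589/π) × 1.057893 = 198.3 W/m².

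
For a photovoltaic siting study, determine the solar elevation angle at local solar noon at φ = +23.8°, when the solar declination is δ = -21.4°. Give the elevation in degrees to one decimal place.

44.8°

At local noon the hour angle is zero, so the zenith angle equals |φ − δ| = |+23.8° − (-21.400°)| = 45.200°.
Elevation = 90° − 45.200° = 44.8°.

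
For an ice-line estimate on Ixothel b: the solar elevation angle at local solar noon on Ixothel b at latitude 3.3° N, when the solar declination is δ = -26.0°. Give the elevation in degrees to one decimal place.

At local noon the hour angle is zero, so the zenith angle equals |φ − δ| = |+3.3° − (-26.000°)| = 29.300°.
Elevation = 90° − 29.300° = 60.7°.

60.7°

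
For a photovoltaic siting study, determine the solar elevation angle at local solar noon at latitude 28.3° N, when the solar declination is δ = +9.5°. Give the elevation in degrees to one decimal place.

71.2°

At local noon the hour angle is zero, so the zenith angle equals |φ − δ| = |+28.3° − (+9.500°)| = 18.800°.
Elevation = 90° − 18.800° = 71.2°.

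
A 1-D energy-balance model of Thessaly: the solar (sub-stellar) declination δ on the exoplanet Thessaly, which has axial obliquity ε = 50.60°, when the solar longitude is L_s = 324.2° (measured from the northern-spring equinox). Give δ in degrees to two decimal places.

sin δ = sin ε · sin L_s = sin 50.60° × sin 324.2° = -0.452016.
δ = arcsin(-0.452016) = -26.87°.

δ = -26.87°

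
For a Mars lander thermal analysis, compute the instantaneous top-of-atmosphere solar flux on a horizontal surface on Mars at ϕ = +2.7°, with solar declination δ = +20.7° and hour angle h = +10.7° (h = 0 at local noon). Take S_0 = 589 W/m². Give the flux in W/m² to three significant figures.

cos θ_z = sin ϕ sin δ + cos ϕ cos δ cos h = 0.016651 + 0.918159 = 0.934810.
Flux = S_0 · cos θ_z = 589 × 0.934810 = 550.6 W/m².

551 W/m²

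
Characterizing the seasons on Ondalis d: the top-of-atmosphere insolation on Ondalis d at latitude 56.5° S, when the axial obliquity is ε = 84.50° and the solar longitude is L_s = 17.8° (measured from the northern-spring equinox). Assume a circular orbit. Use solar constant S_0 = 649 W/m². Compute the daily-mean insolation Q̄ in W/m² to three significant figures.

Solar declination: sin δ = sin ε · sin L_s = sin 84.50° × sin 17.8° = 0.30429, so δ = +17.715°.
cos h₀ = −tan(-56.5°) tan(+17.715°) = 0.4826, h₀ = 1.0672 rad.
Bracket: h₀ sin ϕ sin δ + cos ϕ cos δ sin h₀ = 1.0672×-0.83389×0.30429 + 0.55194×0.95258×0.87583 = -0.270796 + 0.460483 = 0.189687.
Q̄ = (S_0/π) × [bracket] = (649/π) × 0.189687 = 39.19 W/m².

Q̄ ≈ 39.2 W/m²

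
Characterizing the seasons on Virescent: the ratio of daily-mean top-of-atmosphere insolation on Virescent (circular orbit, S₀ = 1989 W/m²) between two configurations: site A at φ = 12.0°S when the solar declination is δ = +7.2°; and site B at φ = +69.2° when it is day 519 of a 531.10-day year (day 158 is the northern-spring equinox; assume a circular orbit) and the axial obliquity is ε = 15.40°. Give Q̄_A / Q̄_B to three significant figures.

— Configuration A (φ=-12.0°):
cos H₀ = −tan(-12.0°) tan(+7.200°) = 0.0269, H₀ = 1.5439 rad.
Bracket: H₀ sin φ sin δ + cos φ cos δ sin H₀ = 1.5439×-0.20791×0.12533 + 0.97815×0.99211×0.99964 = -0.040230 + 0.970083 = 0.929853.
Q̄ = (S₀/π) × [bracket] = (1989/π) × 0.929853 = 588.71 W/m².
— Configuration B (φ=+69.2°):
Solar longitude: λ_s = 360° × (519 − 158)/531.10 = 244.700°.
sin δ = sin 15.40° × sin 244.700° = -0.24008, so δ = -13.891°.
cos H₀ = −tan(+69.2°) tan(-13.891°) = 0.6511, H₀ = 0.8618 rad.
Bracket: H₀ sin φ sin δ + cos φ cos δ sin H₀ = 0.8618×0.93483×-0.24008 + 0.35511×0.97075×0.75902 = -0.193417 + 0.261652 = 0.068235.
Q̄ = (S₀/π) × [bracket] = (1989/π) × 0.068235 = 43.201 W/m².
Ratio Q̄_A / Q̄_B = 588.71 / 43.201 = 13.63.

Q̄_A / Q̄_B ≈ 13.6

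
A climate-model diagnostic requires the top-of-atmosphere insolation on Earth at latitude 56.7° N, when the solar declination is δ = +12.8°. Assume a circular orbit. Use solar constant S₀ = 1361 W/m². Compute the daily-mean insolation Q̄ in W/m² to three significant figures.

Q̄ ≈ 372 W/m²

cos H₀ = −tan(+56.7°) tan(+12.800°) = -0.3459, H₀ = 1.9240 rad.
Bracket: H₀ sin φ sin δ + cos φ cos δ sin H₀ = 1.9240×0.83581×0.22155 + 0.54902×0.97515×0.93828 = 0.356274 + 0.502333 = 0.858607.
Q̄ = (S₀/π) × [bracket] = (1361/π) × 0.858607 = 372.0 W/m².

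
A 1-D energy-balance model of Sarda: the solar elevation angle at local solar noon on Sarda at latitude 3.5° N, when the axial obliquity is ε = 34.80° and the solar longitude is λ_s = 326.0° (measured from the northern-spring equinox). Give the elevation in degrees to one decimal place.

Solar declination: sin δ = sin ε · sin λ_s = sin 34.80° × sin 326.0° = -0.31914, so δ = -18.611°.
At local noon the hour angle is zero, so the zenith angle equals |φ − δ| = |+3.5° − (-18.611°)| = 22.111°.
Elevation = 90° − 22.111° = 67.9°.

67.9°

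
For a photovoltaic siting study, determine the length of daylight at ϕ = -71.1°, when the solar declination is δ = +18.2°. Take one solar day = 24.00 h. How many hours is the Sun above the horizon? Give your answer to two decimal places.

cos h₀ = −tan ϕ · tan δ = −tan(-71.1°) × tan(+18.200°) = 0.9603, so h₀ = 0.2827 rad = 16.20°.
Daylight = 2h₀/(2π) × 24.00 h = (0.2827/π) × 24.00 = 2.16 h.

2.16 h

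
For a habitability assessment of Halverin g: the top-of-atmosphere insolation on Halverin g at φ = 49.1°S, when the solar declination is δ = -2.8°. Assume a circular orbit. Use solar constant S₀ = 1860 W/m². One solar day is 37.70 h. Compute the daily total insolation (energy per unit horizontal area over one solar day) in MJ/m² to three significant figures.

57.3 MJ/m²

cos H₀ = −tan(-49.1°) tan(-2.800°) = -0.0565, H₀ = 1.6273 rad.
Bracket: H₀ sin φ sin δ + cos φ cos δ sin H₀ = 1.6273×-0.75585×-0.04885 + 0.65474×0.99881×0.99840 = 0.060085 + 0.652915 = 0.713000.
Q̄ = (S₀/π) × [bracket] = (1860/π) × 0.713000 = 422.14 W/m².
Daily total = Q̄ × 37.70 h × 3600 s/h = 422.14 × 37.70 × 3600 / 10⁶ = 57.29 MJ/m².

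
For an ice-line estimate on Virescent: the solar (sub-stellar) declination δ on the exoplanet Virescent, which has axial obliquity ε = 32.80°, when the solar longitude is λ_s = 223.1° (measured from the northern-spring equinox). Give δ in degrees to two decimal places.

δ = -21.72°

sin δ = sin ε · sin λ_s = sin 32.80° × sin 223.1° = -0.370135.
δ = arcsin(-0.370135) = -21.72°.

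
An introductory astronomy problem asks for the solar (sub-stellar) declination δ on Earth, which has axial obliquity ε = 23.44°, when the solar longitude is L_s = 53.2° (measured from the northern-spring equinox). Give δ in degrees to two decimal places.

sin δ = sin ε · sin L_s = sin 23.44° × sin 53.2° = 0.318522.
δ = arcsin(0.318522) = +18.57°.

δ = +18.57°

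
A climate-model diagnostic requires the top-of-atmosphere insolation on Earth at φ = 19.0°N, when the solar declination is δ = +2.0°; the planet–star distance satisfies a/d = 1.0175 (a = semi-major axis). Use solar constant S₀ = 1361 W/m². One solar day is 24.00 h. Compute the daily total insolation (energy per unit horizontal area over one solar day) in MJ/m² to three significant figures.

37.3 MJ/m²

cos H₀ = −tan(+19.0°) tan(+2.000°) = -0.0120, H₀ = 1.5828 rad.
Bracket: H₀ sin φ sin δ + cos φ cos δ sin H₀ = 1.5828×0.32557×0.03490 + 0.94552×0.99939×0.99993 = 0.017984 + 0.944877 = 0.962861.
Inverse-square distance factor (a/d)² = 1.0175² = 1.035306.
Q̄ = (S₀/π) × 1.035306 × [bracket] = (1361/π) × 1.035306 × 0.962861 = 431.86 W/m².
Daily total = Q̄ × 24.00 h × 3600 s/h = 431.86 × 24.00 × 3600 / 10⁶ = 37.31 MJ/m².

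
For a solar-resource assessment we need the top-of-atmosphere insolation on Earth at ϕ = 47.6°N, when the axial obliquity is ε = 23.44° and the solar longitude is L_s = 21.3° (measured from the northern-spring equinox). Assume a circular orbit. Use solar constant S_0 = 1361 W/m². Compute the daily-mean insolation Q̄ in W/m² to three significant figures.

Solar declination: sin δ = sin ε · sin L_s = sin 23.44° × sin 21.3° = 0.14450, so δ = +8.308°.
cos h₀ = −tan(+47.6°) tan(+8.308°) = -0.1599, h₀ = 1.7314 rad.
Bracket: h₀ sin ϕ sin δ + cos ϕ cos δ sin h₀ = 1.7314×0.73846×0.14450 + 0.67430×0.98951×0.98713 = 0.184753 + 0.658639 = 0.843392.
Q̄ = (S_0/π) × [bracket] = (1361/π) × 0.843392 = 365.4 W/m².

Q̄ ≈ 365 W/m²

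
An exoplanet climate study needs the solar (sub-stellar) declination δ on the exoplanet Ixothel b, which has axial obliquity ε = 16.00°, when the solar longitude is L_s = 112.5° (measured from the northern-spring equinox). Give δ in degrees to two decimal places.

sin δ = sin ε · sin L_s = sin 16.00° × sin 112.5° = 0.254656.
δ = arcsin(0.254656) = +14.75°.

δ = +14.75°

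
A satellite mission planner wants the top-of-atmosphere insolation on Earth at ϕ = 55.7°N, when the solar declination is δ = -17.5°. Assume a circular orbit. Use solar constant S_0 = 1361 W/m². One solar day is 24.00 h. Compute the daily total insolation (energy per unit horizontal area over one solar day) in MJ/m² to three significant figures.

cos h₀ = −tan(+55.7°) tan(-17.500°) = 0.4622, h₀ = 1.0903 rad.
Bracket: h₀ sin ϕ sin δ + cos ϕ cos δ sin h₀ = 1.0903×0.82610×-0.30071 + 0.56353×0.95372×0.88677 = -0.270849 + 0.476594 = 0.205745.
Q̄ = (S_0/π) × [bracket] = (1361/π) × 0.205745 = 89.133 W/m².
Daily total = Q̄ × 24.00 h × 3600 s/h = 89.133 × 24.00 × 3600 / 10⁶ = 7.701 MJ/m².

7.70 MJ/m²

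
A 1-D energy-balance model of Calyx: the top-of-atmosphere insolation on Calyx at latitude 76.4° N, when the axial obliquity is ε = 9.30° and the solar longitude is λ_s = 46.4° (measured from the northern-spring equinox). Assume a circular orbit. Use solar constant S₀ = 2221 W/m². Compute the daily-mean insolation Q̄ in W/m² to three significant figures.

Solar declination: sin δ = sin ε · sin λ_s = sin 9.30° × sin 46.4° = 0.11703, so δ = +6.721°.
cos H₀ = −tan(+76.4°) tan(+6.721°) = -0.4871, H₀ = 2.0795 rad.
Bracket: H₀ sin φ sin δ + cos φ cos δ sin H₀ = 2.0795×0.97196×0.11703 + 0.23514×0.99313×0.87335 = 0.236540 + 0.203949 = 0.440489.
Q̄ = (S₀/π) × [bracket] = (2221/π) × 0.440489 = 311.4 W/m².

Q̄ ≈ 311 W/m²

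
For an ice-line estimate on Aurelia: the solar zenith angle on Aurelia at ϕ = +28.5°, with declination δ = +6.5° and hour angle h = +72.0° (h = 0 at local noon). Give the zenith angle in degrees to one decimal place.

cos θ_z = sin ϕ sin δ + cos ϕ cos δ cos h = 0.054016 + 0.269824 = 0.323840.
θ_z = arccos(0.323840) = 71.1°.

θ_z = 71.1°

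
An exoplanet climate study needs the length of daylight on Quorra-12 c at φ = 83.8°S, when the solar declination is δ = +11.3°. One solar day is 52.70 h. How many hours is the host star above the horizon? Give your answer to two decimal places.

cos H₀ = −tan φ · tan δ = 1.8394 ≥ 1, so the host star never rises (polar night) and H₀ = 0.
Daylight = 2H₀/(2π) × 52.70 h = (0.0000/π) × 52.70 = 0.00 h.

0.00 h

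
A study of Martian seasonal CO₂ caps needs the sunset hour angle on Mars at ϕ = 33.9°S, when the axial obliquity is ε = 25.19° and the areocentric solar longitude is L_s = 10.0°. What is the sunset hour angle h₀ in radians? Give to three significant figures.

sin δ = sin 25.19° × sin 10.0° = 0.07391, so δ = +4.239°.
cos h₀ = −tan ϕ · tan δ = −tan(-33.9°) × tan(+4.239°) = 0.0498, so h₀ = 1.5210 rad = 87.15°.

h₀ = 1.52 rad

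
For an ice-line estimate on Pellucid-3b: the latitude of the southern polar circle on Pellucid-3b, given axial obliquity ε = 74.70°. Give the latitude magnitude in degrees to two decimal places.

15.30°

The polar circle is the lowest latitude that experiences at least one full rotation of continuous darkness at the northern-summer solstice; it lies at |φ| = 90° − ε = 90° − 74.70° = 15.30°.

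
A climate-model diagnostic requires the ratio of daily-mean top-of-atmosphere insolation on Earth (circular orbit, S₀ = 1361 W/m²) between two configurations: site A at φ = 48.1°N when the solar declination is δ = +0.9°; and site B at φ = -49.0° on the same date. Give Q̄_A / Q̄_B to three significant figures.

Q̄_A / Q̄_B ≈ 1.08

— Configuration A (φ=+48.1°):
cos H₀ = −tan(+48.1°) tan(+0.900°) = -0.0175, H₀ = 1.5883 rad.
Bracket: H₀ sin φ sin δ + cos φ cos δ sin H₀ = 1.5883×0.74431×0.01571 + 0.66783×0.99988×0.99985 = 0.018572 + 0.667650 = 0.686222.
Q̄ = (S₀/π) × [bracket] = (1361/π) × 0.686222 = 297.28 W/m².
— Configuration B (φ=-49.0°):
cos H₀ = −tan(-49.0°) tan(+0.900°) = 0.0181, H₀ = 1.5527 rad.
Bracket: H₀ sin φ sin δ + cos φ cos δ sin H₀ = 1.5527×-0.75471×0.01571 + 0.65606×0.99988×0.99984 = -0.018410 + 0.655876 = 0.637466.
Q̄ = (S₀/π) × [bracket] = (1361/π) × 0.637466 = 276.16 W/m².
Ratio Q̄_A / Q̄_B = 297.28 / 276.16 = 1.076.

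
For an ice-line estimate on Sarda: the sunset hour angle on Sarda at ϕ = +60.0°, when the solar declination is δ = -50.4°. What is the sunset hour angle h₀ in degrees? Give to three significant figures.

h₀ = 0.00°

cos h₀ = −tan ϕ · tan δ = 2.0937 ≥ 1, so the host star never rises (polar night) and h₀ = 0.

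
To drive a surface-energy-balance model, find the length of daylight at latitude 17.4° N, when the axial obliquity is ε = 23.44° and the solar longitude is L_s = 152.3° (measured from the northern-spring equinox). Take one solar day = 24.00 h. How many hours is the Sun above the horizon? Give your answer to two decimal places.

12.45 h

Solar declination: sin δ = sin ε · sin L_s = sin 23.44° × sin 152.3° = 0.18491, so δ = +10.656°.
cos h₀ = −tan ϕ · tan δ = −tan(+17.4°) × tan(+10.656°) = -0.0590, so h₀ = 1.6298 rad = 93.38°.
Daylight = 2h₀/(2π) × 24.00 h = (1.6298/π) × 24.00 = 12.45 h.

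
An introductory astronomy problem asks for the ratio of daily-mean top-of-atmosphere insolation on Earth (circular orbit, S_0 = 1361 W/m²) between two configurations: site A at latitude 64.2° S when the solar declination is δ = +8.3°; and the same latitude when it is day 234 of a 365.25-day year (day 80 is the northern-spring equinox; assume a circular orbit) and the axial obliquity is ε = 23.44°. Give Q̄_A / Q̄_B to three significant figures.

— Configuration A (ϕ=-64.2°):
cos h₀ = −tan(-64.2°) tan(+8.300°) = 0.3018, h₀ = 1.2642 rad.
Bracket: h₀ sin ϕ sin δ + cos ϕ cos δ sin h₀ = 1.2642×-0.90032×0.14436 + 0.43523×0.98953×0.95338 = -0.164308 + 0.410595 = 0.246287.
Q̄ = (S_0/π) × [bracket] = (1361/π) × 0.246287 = 106.70 W/m².
— Configuration B (ϕ=-64.2°):
Solar longitude: L_s = 360° × (234 − 80)/365.25 = 151.786°.
sin δ = sin 23.44° × sin 151.786° = 0.18806, so δ = +10.839°.
cos h₀ = −tan(-64.2°) tan(+10.839°) = 0.3961, h₀ = 1.1635 rad.
Bracket: h₀ sin ϕ sin δ + cos ϕ cos δ sin h₀ = 1.1635×-0.90032×0.18806 + 0.43523×0.98216×0.91821 = -0.196997 + 0.392503 = 0.195506.
Q̄ = (S_0/π) × [bracket] = (1361/π) × 0.195506 = 84.697 W/m².
Ratio Q̄_A / Q̄_B = 106.70 / 84.697 = 1.260.

Q̄_A / Q̄_B ≈ 1.26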